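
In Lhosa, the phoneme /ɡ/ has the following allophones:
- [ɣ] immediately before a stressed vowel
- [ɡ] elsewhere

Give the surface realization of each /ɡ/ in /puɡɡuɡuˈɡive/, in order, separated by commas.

Occurrence 1 (position 3): no conditioning environment matches → elsewhere allophone [ɡ].
Occurrence 2 (position 4): no conditioning environment matches → elsewhere allophone [ɡ].
Occurrence 3 (position 6): no conditioning environment matches → elsewhere allophone [ɡ].
Occurrence 4 (position 8): immediately before a stressed vowel → [ɣ].

[ɡ], [ɡ], [ɡ], [ɣ]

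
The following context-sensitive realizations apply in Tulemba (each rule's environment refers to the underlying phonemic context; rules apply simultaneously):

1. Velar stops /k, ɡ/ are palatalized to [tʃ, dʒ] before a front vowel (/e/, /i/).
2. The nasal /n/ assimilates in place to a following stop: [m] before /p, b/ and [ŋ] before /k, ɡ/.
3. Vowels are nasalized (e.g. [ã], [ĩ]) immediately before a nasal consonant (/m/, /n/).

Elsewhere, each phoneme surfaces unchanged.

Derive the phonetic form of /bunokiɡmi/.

[bũnotʃiɡmi]

/b/ (word-initial) is unaffected → [b].
Rule 3 applies to /u/ (between /b/ and /n/: before a nasal consonant) → [ũ].
/n/ (between /u/ and /o/): rule 2 targets it, but not before a labial or velar stop → unchanged [n].
/o/ (between /n/ and /k/): rule 3 targets it, but not before a nasal consonant → unchanged [o].
/k/ meets the environment for rule 1 (before a front vowel) → [tʃ].
/i/ (between /k/ and /ɡ/) is in the target of rule 3 but the environment (before a nasal consonant) is not met → [i].
/ɡ/ (between /i/ and /m/) is in the target of rule 1 but the environment (before a front vowel) is not met → [ɡ].
/m/ (between /ɡ/ and /i/) is unaffected → [m].
/i/ (word-final) fails the environment for rule 3, so it stays [i].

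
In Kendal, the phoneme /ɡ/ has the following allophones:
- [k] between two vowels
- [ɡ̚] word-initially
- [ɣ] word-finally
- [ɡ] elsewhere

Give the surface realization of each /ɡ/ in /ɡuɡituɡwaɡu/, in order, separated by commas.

Occurrence 1 (position 1): word-initially → [ɡ̚].
Occurrence 2 (position 3): between two vowels → [k].
Occurrence 3 (position 7): no conditioning environment matches → elsewhere allophone [ɡ].
Occurrence 4 (position 10): between two vowels → [k].

[ɡ̚], [k], [ɡ], [k]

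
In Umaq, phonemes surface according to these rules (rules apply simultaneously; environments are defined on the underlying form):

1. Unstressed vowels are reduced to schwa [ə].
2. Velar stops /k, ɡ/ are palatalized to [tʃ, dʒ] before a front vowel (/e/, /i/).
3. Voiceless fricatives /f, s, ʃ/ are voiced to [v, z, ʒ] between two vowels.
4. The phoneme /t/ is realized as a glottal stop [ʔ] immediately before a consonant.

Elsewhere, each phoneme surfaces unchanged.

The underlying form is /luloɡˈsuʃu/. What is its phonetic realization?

[lələɡˈsuʒə]

/l/ (word-initial): no rule targets it → [l].
/u/ meets the environment for rule 1 (in an unstressed syllable) → [ə].
/l/ (between /u/ and /o/) is unaffected → [l].
/o/ meets the environment for rule 1 (in an unstressed syllable) → [ə].
/ɡ/ (between /o/ and /s/) is in the target of rule 2 but the environment (before a front vowel) is not met → [ɡ].
/s/ (between /ɡ/ and /u/) is in the target of rule 3 but the environment (between two vowels) is not met → [s].
/u/ (between /s/ and /ʃ/) fails the environment for rule 1, so it stays [u].
/ʃ/ meets the environment for rule 3 (between two vowels) → [ʒ].
/u/ (word-final) occurs in an unstressed syllable → [ə] by rule 1.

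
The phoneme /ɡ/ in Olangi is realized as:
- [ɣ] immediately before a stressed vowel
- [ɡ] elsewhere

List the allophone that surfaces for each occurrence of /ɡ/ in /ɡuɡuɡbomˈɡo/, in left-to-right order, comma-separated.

[ɡ], [ɡ], [ɡ], [ɣ]

Occurrence 1 (position 1): no conditioning environment matches → elsewhere allophone [ɡ].
Occurrence 2 (position 3): no conditioning environment matches → elsewhere allophone [ɡ].
Occurrence 3 (position 5): no conditioning environment matches → elsewhere allophone [ɡ].
Occurrence 4 (position 9): immediately before a stressed vowel → [ɣ].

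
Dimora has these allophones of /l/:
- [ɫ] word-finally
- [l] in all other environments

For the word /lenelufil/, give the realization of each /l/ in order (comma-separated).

[l], [l], [ɫ]

Occurrence 1 (position 1): no conditioning environment matches → elsewhere allophone [l].
Occurrence 2 (position 5): no conditioning environment matches → elsewhere allophone [l].
Occurrence 3 (position 9): word-finally → [ɫ].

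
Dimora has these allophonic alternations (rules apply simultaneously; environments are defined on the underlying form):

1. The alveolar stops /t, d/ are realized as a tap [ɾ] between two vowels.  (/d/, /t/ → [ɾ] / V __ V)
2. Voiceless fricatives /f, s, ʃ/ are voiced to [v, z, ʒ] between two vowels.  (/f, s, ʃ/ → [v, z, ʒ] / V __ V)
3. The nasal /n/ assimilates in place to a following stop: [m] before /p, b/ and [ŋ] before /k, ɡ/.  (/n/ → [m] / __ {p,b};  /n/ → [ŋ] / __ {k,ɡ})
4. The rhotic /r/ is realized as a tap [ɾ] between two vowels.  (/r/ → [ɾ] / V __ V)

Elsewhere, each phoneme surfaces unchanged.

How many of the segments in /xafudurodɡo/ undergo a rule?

3

Segments that undergo a rule: /f/ → [v] (rule 2); /d/ → [ɾ] (rule 1); /r/ → [ɾ] (rule 4).
All other segments surface unchanged.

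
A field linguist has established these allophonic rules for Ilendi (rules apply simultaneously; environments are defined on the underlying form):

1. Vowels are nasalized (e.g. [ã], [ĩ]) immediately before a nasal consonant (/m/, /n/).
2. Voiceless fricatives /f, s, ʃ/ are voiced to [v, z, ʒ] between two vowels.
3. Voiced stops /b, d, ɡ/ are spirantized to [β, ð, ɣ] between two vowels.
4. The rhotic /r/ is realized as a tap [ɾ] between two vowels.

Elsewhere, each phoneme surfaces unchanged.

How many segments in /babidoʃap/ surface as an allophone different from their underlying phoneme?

Segments that undergo a rule: /b/ → [β] (rule 3); /d/ → [ð] (rule 3); /ʃ/ → [ʒ] (rule 2).
All other segments surface unchanged.

3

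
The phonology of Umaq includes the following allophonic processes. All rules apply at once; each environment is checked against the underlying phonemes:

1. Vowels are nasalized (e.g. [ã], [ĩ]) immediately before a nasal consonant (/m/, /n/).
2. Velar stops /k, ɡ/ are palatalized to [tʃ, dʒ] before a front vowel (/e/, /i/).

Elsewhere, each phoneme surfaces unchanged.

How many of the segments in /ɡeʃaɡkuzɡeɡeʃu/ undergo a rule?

Segments that undergo a rule: /ɡ/ → [dʒ] (rule 2); /ɡ/ → [dʒ] (rule 2); /ɡ/ → [dʒ] (rule 2).
All other segments surface unchanged.

3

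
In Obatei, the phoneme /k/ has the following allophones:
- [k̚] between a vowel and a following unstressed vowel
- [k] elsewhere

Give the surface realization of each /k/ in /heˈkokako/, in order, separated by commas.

[k], [k̚], [k̚]

Occurrence 1 (position 3): no conditioning environment matches → elsewhere allophone [k].
Occurrence 2 (position 5): between a vowel and a following unstressed vowel → [k̚].
Occurrence 3 (position 7): between a vowel and a following unstressed vowel → [k̚].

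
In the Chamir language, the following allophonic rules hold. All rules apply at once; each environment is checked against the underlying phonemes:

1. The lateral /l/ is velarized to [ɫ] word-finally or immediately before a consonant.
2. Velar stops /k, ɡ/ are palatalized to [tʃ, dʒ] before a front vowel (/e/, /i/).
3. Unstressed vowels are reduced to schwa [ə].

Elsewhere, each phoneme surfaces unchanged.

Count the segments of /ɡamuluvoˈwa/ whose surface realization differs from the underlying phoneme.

4

Segments that undergo a rule: /a/ → [ə] (rule 3); /u/ → [ə] (rule 3); /u/ → [ə] (rule 3); /o/ → [ə] (rule 3).
All other segments surface unchanged.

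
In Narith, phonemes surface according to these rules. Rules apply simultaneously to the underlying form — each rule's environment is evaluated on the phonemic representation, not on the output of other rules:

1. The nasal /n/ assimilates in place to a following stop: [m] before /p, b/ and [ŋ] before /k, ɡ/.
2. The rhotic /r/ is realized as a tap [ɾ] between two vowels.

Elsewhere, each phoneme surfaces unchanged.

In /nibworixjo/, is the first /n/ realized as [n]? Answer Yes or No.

Yes

/n/ (word-initial): rule 1 targets it, but not before a labial or velar stop → unchanged [n].
The actual realization is [n], which matches [n].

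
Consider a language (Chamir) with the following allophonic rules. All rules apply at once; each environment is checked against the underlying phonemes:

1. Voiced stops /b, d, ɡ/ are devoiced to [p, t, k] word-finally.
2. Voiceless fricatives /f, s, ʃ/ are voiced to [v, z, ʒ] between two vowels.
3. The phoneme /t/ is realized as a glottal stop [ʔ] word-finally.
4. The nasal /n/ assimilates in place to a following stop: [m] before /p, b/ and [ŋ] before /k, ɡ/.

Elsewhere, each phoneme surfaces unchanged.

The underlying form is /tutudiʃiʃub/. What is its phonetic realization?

/t/ (word-initial) is in the target of rule 3 but the environment (word-finally) is not met → [t].
/t/ (between /u/ and /u/) fails the environment for rule 3, so it stays [t].
/d/ (between /u/ and /i/) is in the target of rule 1 but the environment (word-finally) is not met → [d].
/ʃ/ — between /i/ and /i/, between two vowels — surfaces as [ʒ] (rule 2).
/ʃ/ (between /i/ and /u/): between two vowels, so rule 2 applies → [ʒ].
/b/ (word-final) occurs word-finally → [p] by rule 1.

[tutudiʒiʒup]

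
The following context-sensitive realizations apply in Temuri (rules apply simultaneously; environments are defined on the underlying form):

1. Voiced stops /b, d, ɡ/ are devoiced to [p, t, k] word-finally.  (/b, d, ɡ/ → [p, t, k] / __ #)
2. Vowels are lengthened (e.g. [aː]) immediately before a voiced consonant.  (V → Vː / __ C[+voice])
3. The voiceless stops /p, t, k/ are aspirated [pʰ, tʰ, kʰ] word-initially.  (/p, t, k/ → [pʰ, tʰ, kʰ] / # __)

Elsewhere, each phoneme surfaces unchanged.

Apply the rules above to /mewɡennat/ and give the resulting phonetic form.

[meːwɡeːnnat]

/e/ meets the environment for rule 2 (before a voiced consonant) → [eː].
/ɡ/ (between /w/ and /e/): rule 1 targets it, but not word-finally → unchanged [ɡ].
Rule 2 applies to /e/ (between /ɡ/ and /n/: before a voiced consonant) → [eː].
/a/ — between /n/ and /t/; rule 2 does not apply here → [a].
/t/ — word-final; rule 3 does not apply here → [t].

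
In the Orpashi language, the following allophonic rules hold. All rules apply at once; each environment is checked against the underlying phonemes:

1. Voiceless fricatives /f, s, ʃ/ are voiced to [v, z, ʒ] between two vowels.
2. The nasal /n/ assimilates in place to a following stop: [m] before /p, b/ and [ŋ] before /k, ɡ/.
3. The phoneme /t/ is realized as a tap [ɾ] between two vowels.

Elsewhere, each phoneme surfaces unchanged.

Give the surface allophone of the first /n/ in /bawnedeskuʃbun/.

/n/ (between /w/ and /e/) is in the target of rule 2 but the environment (before a labial or velar stop) is not met → [n].

[n]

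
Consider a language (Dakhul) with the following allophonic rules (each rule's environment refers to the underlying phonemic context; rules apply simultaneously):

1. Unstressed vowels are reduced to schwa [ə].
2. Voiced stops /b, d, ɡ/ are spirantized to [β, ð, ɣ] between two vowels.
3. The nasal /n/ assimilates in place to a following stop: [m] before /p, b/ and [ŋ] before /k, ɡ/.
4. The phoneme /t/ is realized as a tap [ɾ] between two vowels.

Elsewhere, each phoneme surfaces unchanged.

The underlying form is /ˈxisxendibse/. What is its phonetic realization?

[ˈxisxəndəbsə]

/i/ (between /x/ and /s/) is in the target of rule 1 but the environment (in an unstressed syllable) is not met → [i].
/e/ meets the environment for rule 1 (in an unstressed syllable) → [ə].
/n/ (between /e/ and /d/) fails the environment for rule 3, so it stays [n].
/d/ (between /n/ and /i/): rule 2 targets it, but not between two vowels → unchanged [d].
/i/ meets the environment for rule 1 (in an unstressed syllable) → [ə].
/b/ (between /i/ and /s/) fails the environment for rule 2, so it stays [b].
/e/ meets the environment for rule 1 (in an unstressed syllable) → [ə].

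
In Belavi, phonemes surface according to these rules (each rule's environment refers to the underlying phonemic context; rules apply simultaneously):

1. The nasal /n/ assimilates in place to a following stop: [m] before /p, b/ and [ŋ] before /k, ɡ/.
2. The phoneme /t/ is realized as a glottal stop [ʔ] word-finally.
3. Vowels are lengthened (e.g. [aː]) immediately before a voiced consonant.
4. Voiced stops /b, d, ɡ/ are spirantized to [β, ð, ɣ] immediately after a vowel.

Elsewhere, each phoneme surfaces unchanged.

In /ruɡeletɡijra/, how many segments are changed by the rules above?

4

Segments that undergo a rule: /u/ → [uː] (rule 3); /ɡ/ → [ɣ] (rule 4); /e/ → [eː] (rule 3); /i/ → [iː] (rule 3).
All other segments surface unchanged.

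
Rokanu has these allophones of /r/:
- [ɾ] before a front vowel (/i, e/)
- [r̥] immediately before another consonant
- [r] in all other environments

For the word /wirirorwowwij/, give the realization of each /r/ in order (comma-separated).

Occurrence 1 (position 3): before a front vowel (/i, e/) → [ɾ].
Occurrence 2 (position 5): no conditioning environment matches → elsewhere allophone [r].
Occurrence 3 (position 7): immediately before another consonant → [r̥].

[ɾ], [r], [r̥]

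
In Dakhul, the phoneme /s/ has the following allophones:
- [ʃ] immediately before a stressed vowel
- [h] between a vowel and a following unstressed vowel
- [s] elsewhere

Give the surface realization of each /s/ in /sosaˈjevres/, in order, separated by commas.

Occurrence 1 (position 1): no conditioning environment matches → elsewhere allophone [s].
Occurrence 2 (position 3): between a vowel and a following unstressed vowel → [h].
Occurrence 3 (position 10): no conditioning environment matches → elsewhere allophone [s].

[s], [h], [s]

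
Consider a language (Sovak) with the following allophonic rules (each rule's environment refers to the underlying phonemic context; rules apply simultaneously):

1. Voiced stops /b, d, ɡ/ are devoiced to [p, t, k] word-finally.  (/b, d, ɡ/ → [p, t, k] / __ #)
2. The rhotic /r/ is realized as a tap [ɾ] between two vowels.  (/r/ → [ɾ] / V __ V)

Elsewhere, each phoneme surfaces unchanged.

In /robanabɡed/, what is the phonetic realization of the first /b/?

/b/ (between /o/ and /a/) fails the environment for rule 1, so it stays [b].

[b]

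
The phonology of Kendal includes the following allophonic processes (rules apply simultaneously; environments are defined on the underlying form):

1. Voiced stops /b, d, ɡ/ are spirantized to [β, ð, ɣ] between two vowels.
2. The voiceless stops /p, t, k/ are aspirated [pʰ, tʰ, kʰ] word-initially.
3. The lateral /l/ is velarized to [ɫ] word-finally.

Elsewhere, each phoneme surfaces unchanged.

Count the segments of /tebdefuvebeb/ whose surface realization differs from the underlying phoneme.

Segments that undergo a rule: /t/ → [tʰ] (rule 2); /b/ → [β] (rule 1).
All other segments surface unchanged.

2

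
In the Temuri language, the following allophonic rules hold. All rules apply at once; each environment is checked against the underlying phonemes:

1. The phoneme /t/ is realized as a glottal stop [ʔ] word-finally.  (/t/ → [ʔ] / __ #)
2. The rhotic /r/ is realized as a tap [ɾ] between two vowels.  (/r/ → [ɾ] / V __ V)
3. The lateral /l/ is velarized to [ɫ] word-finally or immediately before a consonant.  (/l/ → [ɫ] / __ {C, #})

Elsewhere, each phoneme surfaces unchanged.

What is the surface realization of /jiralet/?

[jiɾaleʔ]

/j/ (word-initial): no rule targets it → [j].
/i/ — not in any rule's target class → [i].
/r/ — between /i/ and /a/, between two vowels — surfaces as [ɾ] (rule 2).
/a/ stays [a].
/l/ (between /a/ and /e/) fails the environment for rule 3, so it stays [l].
/e/ (between /l/ and /t/): no rule targets it → [e].
Rule 1 applies to /t/ (word-final: word-finally) → [ʔ].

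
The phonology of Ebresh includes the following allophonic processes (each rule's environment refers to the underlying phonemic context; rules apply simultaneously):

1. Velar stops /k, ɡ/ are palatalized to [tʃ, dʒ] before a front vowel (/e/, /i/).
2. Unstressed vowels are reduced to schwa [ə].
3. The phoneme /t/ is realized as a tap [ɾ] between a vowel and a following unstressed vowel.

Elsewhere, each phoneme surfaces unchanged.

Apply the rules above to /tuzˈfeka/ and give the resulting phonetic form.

[təzˈfekə]

/t/ (word-initial): rule 3 targets it, but not between a vowel and a following unstressed vowel → unchanged [t].
/u/ (between /t/ and /z/): in an unstressed syllable, so rule 2 applies → [ə].
/z/ stays [z].
/f/ stays [f].
/e/ (between /f/ and /k/) is in the target of rule 2 but the environment (in an unstressed syllable) is not met → [e].
/k/ — between /e/ and /a/; rule 1 does not apply here → [k].
/a/ — word-final, in an unstressed syllable — surfaces as [ə] (rule 2).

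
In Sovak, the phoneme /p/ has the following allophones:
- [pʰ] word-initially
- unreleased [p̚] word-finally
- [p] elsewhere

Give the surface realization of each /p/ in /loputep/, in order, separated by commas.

Occurrence 1 (position 3): no conditioning environment matches → elsewhere allophone [p].
Occurrence 2 (position 7): word-finally → [p̚].

[p], [p̚]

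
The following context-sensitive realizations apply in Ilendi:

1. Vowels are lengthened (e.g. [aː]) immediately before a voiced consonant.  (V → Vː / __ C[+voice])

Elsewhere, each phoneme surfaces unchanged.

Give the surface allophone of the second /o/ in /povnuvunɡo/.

[o]

/o/ (word-final): rule 1 targets it, but not before a voiced consonant → unchanged [o].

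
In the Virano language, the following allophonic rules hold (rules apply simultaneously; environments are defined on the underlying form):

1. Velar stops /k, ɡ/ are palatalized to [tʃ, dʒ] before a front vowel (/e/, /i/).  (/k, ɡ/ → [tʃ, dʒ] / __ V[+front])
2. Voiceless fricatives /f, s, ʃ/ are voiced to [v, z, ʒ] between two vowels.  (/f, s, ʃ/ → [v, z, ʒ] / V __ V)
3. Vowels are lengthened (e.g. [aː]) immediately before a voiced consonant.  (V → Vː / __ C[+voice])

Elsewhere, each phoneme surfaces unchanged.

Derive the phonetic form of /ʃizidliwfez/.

[ʃiːziːdliːwfeːz]

/ʃ/ (word-initial) fails the environment for rule 2, so it stays [ʃ].
/i/ meets the environment for rule 3 (before a voiced consonant) → [iː].
/z/ stays [z].
/i/ (between /z/ and /d/) occurs before a voiced consonant → [iː] by rule 3.
/d/ — not in any rule's target class → [d].
/l/ — not in any rule's target class → [l].
/i/ (between /l/ and /w/): before a voiced consonant, so rule 3 applies → [iː].
/w/ stays [w].
/f/ — between /w/ and /e/; rule 2 does not apply here → [f].
/e/ (between /f/ and /z/) occurs before a voiced consonant → [eː] by rule 3.
/z/ stays [z].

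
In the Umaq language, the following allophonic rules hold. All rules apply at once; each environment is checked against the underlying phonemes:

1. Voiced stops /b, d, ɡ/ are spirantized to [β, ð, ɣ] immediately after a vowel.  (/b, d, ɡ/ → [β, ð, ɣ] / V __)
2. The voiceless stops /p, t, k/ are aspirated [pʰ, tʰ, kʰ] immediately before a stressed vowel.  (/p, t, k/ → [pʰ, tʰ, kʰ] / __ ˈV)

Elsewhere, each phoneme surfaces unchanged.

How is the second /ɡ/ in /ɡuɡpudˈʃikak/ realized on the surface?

Rule 1 applies to /ɡ/ (between /u/ and /p/: immediately after a vowel) → [ɣ].

[ɣ]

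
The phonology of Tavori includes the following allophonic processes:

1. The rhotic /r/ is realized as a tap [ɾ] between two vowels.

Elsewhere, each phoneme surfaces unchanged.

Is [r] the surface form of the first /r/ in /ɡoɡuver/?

Yes

/r/ (word-final) fails the environment for rule 1, so it stays [r].
The actual realization is [r], which matches [r].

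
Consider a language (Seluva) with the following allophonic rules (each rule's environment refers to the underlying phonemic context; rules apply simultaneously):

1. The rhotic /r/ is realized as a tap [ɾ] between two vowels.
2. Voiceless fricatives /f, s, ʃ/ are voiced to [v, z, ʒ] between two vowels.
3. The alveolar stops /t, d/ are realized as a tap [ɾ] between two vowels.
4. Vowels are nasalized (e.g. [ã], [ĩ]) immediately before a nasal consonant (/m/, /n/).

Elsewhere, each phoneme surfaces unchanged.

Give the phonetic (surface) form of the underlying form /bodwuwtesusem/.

[bodwuwtezuzẽm]

/b/ (word-initial): no rule targets it → [b].
/o/ (between /b/ and /d/): rule 4 targets it, but not before a nasal consonant → unchanged [o].
/d/ (between /o/ and /w/) is in the target of rule 3 but the environment (between two vowels) is not met → [d].
/w/ stays [w].
/u/ (between /w/ and /w/) fails the environment for rule 4, so it stays [u].
/w/ stays [w].
/t/ (between /w/ and /e/) is in the target of rule 3 but the environment (between two vowels) is not met → [t].
/e/ (between /t/ and /s/) is in the target of rule 4 but the environment (before a nasal consonant) is not met → [e].
Rule 2 applies to /s/ (between /e/ and /u/: between two vowels) → [z].
/u/ (between /s/ and /s/): rule 4 targets it, but not before a nasal consonant → unchanged [u].
/s/ (between /u/ and /e/) occurs between two vowels → [z] by rule 2.
/e/ meets the environment for rule 4 (before a nasal consonant) → [ẽ].
/m/ stays [m].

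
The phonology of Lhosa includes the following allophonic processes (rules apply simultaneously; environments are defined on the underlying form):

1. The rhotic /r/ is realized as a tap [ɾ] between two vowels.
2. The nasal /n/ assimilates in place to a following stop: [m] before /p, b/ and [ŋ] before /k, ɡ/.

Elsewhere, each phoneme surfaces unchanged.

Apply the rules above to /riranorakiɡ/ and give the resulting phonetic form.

/r/ (word-initial): rule 1 targets it, but not between two vowels → unchanged [r].
/i/ stays [i].
Rule 1 applies to /r/ (between /i/ and /a/: between two vowels) → [ɾ].
/a/ stays [a].
/n/ (between /a/ and /o/) is in the target of rule 2 but the environment (before a labial or velar stop) is not met → [n].
/o/ (between /n/ and /r/) is unaffected → [o].
/r/ (between /o/ and /a/) occurs between two vowels → [ɾ] by rule 1.
/a/ stays [a].
/k/ (between /a/ and /i/): no rule targets it → [k].
/i/ (between /k/ and /ɡ/): no rule targets it → [i].
/ɡ/ (word-final) is unaffected → [ɡ].

[riɾanoɾakiɡ]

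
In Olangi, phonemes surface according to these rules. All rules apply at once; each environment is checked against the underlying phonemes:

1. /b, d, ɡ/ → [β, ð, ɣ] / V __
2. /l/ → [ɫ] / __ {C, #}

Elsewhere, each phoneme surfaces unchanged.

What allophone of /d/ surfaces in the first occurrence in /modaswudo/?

[ð]

/d/ meets the environment for rule 1 (immediately after a vowel) → [ð].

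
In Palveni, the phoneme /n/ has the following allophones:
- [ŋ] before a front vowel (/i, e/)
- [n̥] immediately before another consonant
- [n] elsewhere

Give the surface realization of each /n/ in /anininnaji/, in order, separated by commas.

Occurrence 1 (position 2): before a front vowel (/i, e/) → [ŋ].
Occurrence 2 (position 4): before a front vowel (/i, e/) → [ŋ].
Occurrence 3 (position 6): immediately before another consonant → [n̥].
Occurrence 4 (position 7): no conditioning environment matches → elsewhere allophone [n].

[ŋ], [ŋ], [n̥], [n]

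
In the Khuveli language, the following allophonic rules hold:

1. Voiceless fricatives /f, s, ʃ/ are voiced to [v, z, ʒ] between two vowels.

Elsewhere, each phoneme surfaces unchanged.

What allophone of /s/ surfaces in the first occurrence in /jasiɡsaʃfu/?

[z]

Rule 1 applies to /s/ (between /a/ and /i/: between two vowels) → [z].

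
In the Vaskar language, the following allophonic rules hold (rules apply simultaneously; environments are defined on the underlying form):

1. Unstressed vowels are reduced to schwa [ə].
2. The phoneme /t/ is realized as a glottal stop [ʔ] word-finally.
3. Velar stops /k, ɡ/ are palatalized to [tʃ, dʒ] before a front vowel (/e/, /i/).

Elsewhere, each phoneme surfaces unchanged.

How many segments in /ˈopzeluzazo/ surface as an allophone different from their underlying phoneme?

Segments that undergo a rule: /e/ → [ə] (rule 1); /u/ → [ə] (rule 1); /a/ → [ə] (rule 1); /o/ → [ə] (rule 1).
All other segments surface unchanged.

4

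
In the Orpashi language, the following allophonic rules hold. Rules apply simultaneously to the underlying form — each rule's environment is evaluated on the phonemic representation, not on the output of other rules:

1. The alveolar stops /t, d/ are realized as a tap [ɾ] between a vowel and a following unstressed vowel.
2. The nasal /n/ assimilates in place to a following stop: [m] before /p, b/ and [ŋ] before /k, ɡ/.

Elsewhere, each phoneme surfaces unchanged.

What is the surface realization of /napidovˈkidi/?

[napiɾovˈkiɾi]

/n/ (word-initial) is in the target of rule 2 but the environment (before a labial or velar stop) is not met → [n].
/a/ — not in any rule's target class → [a].
/p/ (between /a/ and /i/): no rule targets it → [p].
/i/ (between /p/ and /d/) is unaffected → [i].
/d/ (between /i/ and /o/): between a vowel and a following unstressed vowel, so rule 1 applies → [ɾ].
/o/ (between /d/ and /v/): no rule targets it → [o].
/v/ (between /o/ and /k/): no rule targets it → [v].
/k/ (between /v/ and /i/): no rule targets it → [k].
/i/ stays [i].
/d/ (between /i/ and /i/): between a vowel and a following unstressed vowel, so rule 1 applies → [ɾ].
/i/ stays [i].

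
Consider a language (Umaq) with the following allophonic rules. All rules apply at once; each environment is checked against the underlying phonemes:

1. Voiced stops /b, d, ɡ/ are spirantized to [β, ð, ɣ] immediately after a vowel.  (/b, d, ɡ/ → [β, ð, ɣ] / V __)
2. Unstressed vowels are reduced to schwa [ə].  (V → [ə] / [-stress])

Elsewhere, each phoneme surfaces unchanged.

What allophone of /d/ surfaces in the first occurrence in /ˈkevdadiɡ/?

[d]

/d/ (between /v/ and /a/) fails the environment for rule 1, so it stays [d].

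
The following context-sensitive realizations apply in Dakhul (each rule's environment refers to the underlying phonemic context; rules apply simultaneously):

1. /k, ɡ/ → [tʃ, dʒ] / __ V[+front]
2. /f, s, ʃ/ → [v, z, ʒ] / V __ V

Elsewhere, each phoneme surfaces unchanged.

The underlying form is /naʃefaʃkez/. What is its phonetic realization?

[naʒevaʃtʃez]

/n/ stays [n].
/a/ — not in any rule's target class → [a].
/ʃ/ meets the environment for rule 2 (between two vowels) → [ʒ].
/e/ (between /ʃ/ and /f/): no rule targets it → [e].
/f/ (between /e/ and /a/) occurs between two vowels → [v] by rule 2.
/a/ (between /f/ and /ʃ/) is unaffected → [a].
/ʃ/ (between /a/ and /k/) fails the environment for rule 2, so it stays [ʃ].
/k/ — between /ʃ/ and /e/, before a front vowel — surfaces as [tʃ] (rule 1).
/e/ stays [e].
/z/ (word-final) is unaffected → [z].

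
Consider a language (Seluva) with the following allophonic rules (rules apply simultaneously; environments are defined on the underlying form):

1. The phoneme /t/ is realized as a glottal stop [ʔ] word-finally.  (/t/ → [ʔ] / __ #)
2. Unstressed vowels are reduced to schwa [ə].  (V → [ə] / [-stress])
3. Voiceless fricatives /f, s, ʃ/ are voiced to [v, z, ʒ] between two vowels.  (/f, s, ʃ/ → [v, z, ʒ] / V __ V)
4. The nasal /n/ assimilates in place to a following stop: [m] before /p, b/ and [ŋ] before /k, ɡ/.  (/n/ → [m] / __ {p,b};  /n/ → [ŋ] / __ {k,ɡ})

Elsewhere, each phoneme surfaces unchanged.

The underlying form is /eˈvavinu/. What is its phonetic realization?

/e/ meets the environment for rule 2 (in an unstressed syllable) → [ə].
/v/ stays [v].
/a/ — between /v/ and /v/; rule 2 does not apply here → [a].
/v/ (between /a/ and /i/): no rule targets it → [v].
/i/ meets the environment for rule 2 (in an unstressed syllable) → [ə].
/n/ (between /i/ and /u/): rule 4 targets it, but not before a labial or velar stop → unchanged [n].
/u/ meets the environment for rule 2 (in an unstressed syllable) → [ə].

[əˈvavənə]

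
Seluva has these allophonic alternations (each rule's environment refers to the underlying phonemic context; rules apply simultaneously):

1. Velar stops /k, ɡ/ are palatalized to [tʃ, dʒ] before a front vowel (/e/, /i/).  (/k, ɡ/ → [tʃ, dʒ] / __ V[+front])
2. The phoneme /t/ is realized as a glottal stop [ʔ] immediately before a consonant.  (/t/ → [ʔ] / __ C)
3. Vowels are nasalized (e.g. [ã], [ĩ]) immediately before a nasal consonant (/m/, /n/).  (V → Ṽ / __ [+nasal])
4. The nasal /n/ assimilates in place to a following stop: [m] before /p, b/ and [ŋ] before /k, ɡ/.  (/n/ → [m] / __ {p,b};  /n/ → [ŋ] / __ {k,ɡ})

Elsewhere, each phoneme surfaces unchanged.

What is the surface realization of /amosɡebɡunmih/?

[ãmosdʒebɡũnmih]

Rule 3 applies to /a/ (word-initial: before a nasal consonant) → [ã].
/m/ (between /a/ and /o/): no rule targets it → [m].
/o/ (between /m/ and /s/) is in the target of rule 3 but the environment (before a nasal consonant) is not met → [o].
/s/ stays [s].
/ɡ/ (between /s/ and /e/) occurs before a front vowel → [dʒ] by rule 1.
/e/ (between /ɡ/ and /b/) fails the environment for rule 3, so it stays [e].
/b/ stays [b].
/ɡ/ (between /b/ and /u/) fails the environment for rule 1, so it stays [ɡ].
/u/ — between /ɡ/ and /n/, before a nasal consonant — surfaces as [ũ] (rule 3).
/n/ (between /u/ and /m/): rule 4 targets it, but not before a labial or velar stop → unchanged [n].
/m/ stays [m].
/i/ (between /m/ and /h/) is in the target of rule 3 but the environment (before a nasal consonant) is not met → [i].
/h/ (word-final): no rule targets it → [h].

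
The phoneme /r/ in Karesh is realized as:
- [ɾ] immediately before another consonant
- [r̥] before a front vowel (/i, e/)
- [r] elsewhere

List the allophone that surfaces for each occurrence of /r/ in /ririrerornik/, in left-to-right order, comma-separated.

[r̥], [r̥], [r̥], [r], [ɾ]

Occurrence 1 (position 1): before a front vowel (/i, e/) → [r̥].
Occurrence 2 (position 3): before a front vowel (/i, e/) → [r̥].
Occurrence 3 (position 5): before a front vowel (/i, e/) → [r̥].
Occurrence 4 (position 7): no conditioning environment matches → elsewhere allophone [r].
Occurrence 5 (position 9): immediately before another consonant → [ɾ].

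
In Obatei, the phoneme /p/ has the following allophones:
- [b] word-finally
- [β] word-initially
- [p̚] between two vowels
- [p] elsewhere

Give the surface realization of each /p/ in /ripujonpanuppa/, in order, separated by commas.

Occurrence 1 (position 3): between two vowels → [p̚].
Occurrence 2 (position 8): no conditioning environment matches → elsewhere allophone [p].
Occurrence 3 (position 12): no conditioning environment matches → elsewhere allophone [p].
Occurrence 4 (position 13): no conditioning environment matches → elsewhere allophone [p].

[p̚], [p], [p], [p]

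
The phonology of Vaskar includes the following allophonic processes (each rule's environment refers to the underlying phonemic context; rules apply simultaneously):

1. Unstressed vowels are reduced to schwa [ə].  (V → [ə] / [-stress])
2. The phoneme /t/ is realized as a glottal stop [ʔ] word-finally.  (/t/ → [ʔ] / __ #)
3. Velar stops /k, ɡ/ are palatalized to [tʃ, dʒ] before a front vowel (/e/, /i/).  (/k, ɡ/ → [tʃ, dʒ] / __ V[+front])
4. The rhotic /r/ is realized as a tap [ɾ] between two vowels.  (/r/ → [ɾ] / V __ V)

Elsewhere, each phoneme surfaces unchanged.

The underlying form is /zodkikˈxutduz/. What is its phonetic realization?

[zədtʃəkˈxutdəz]

/z/ stays [z].
/o/ — between /z/ and /d/, in an unstressed syllable — surfaces as [ə] (rule 1).
/d/ stays [d].
/k/ (between /d/ and /i/): before a front vowel, so rule 3 applies → [tʃ].
/i/ meets the environment for rule 1 (in an unstressed syllable) → [ə].
/k/ (between /i/ and /x/) is in the target of rule 3 but the environment (before a front vowel) is not met → [k].
/x/ stays [x].
/u/ — between /x/ and /t/; rule 1 does not apply here → [u].
/t/ (between /u/ and /d/): rule 2 targets it, but not word-finally → unchanged [t].
/d/ stays [d].
/u/ (between /d/ and /z/) occurs in an unstressed syllable → [ə] by rule 1.
/z/ — not in any rule's target class → [z].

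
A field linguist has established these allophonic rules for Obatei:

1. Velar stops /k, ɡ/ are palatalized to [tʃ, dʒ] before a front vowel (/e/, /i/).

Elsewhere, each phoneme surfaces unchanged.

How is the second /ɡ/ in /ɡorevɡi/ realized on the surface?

/ɡ/ — between /v/ and /i/, before a front vowel — surfaces as [dʒ] (rule 1).

[dʒ]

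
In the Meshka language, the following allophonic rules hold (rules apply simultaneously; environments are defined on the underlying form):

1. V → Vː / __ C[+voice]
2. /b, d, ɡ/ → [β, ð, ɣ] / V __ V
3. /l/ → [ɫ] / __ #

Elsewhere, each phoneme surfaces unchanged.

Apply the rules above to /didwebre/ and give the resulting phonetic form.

/d/ (word-initial): rule 2 targets it, but not between two vowels → unchanged [d].
/i/ (between /d/ and /d/) occurs before a voiced consonant → [iː] by rule 1.
/d/ — between /i/ and /w/; rule 2 does not apply here → [d].
/w/ (between /d/ and /e/) is unaffected → [w].
/e/ (between /w/ and /b/) occurs before a voiced consonant → [eː] by rule 1.
/b/ (between /e/ and /r/): rule 2 targets it, but not between two vowels → unchanged [b].
/r/ — not in any rule's target class → [r].
/e/ (word-final) is in the target of rule 1 but the environment (before a voiced consonant) is not met → [e].

[diːdweːbre]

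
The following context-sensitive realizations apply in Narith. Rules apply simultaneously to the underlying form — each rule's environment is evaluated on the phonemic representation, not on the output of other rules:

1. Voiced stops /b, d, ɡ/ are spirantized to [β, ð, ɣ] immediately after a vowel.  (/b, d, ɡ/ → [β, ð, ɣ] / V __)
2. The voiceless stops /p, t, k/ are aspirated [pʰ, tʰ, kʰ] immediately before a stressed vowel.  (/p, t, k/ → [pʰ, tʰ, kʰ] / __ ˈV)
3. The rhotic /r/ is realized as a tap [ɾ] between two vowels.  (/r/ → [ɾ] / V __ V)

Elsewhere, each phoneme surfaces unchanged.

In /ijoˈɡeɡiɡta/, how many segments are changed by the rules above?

Segments that undergo a rule: /ɡ/ → [ɣ] (rule 1); /ɡ/ → [ɣ] (rule 1); /ɡ/ → [ɣ] (rule 1).
All other segments surface unchanged.

3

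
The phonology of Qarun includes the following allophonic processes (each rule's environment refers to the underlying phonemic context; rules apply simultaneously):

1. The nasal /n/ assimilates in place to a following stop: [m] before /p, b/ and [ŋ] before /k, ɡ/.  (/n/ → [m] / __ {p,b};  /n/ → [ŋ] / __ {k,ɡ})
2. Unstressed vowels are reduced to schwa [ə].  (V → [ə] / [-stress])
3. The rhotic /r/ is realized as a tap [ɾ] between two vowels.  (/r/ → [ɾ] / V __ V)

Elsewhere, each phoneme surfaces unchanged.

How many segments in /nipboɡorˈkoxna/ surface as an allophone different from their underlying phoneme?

4

Segments that undergo a rule: /i/ → [ə] (rule 2); /o/ → [ə] (rule 2); /o/ → [ə] (rule 2); /a/ → [ə] (rule 2).
All other segments surface unchanged.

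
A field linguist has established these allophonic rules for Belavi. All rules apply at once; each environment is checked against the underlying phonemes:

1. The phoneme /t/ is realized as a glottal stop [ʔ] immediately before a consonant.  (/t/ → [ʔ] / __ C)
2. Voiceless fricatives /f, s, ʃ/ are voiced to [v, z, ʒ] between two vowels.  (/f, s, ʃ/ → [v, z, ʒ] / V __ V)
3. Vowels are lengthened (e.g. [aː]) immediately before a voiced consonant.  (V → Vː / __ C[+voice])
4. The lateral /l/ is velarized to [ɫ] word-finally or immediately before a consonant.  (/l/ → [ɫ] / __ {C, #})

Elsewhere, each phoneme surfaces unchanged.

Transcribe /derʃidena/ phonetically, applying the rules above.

[deːrʃiːdeːna]

/d/ stays [d].
/e/ meets the environment for rule 3 (before a voiced consonant) → [eː].
/r/ stays [r].
/ʃ/ (between /r/ and /i/): rule 2 targets it, but not between two vowels → unchanged [ʃ].
/i/ — between /ʃ/ and /d/, before a voiced consonant — surfaces as [iː] (rule 3).
/d/ — not in any rule's target class → [d].
/e/ (between /d/ and /n/): before a voiced consonant, so rule 3 applies → [eː].
/n/ (between /e/ and /a/) is unaffected → [n].
/a/ (word-final) fails the environment for rule 3, so it stays [a].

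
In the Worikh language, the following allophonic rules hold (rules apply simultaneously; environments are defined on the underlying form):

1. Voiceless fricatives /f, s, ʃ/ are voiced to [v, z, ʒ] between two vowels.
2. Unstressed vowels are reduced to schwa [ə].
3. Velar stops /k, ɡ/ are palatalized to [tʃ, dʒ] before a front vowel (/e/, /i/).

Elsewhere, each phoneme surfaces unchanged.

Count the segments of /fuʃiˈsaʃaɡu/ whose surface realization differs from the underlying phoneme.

7

Segments that undergo a rule: /u/ → [ə] (rule 2); /ʃ/ → [ʒ] (rule 1); /i/ → [ə] (rule 2); /s/ → [z] (rule 1); /ʃ/ → [ʒ] (rule 1); /a/ → [ə] (rule 2); /u/ → [ə] (rule 2).
All other segments surface unchanged.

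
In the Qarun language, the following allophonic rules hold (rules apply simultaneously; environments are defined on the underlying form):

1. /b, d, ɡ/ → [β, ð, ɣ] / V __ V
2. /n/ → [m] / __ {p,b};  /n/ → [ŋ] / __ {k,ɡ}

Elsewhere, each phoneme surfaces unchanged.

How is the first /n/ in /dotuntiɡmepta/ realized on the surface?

[n]

/n/ (between /u/ and /t/) fails the environment for rule 2, so it stays [n].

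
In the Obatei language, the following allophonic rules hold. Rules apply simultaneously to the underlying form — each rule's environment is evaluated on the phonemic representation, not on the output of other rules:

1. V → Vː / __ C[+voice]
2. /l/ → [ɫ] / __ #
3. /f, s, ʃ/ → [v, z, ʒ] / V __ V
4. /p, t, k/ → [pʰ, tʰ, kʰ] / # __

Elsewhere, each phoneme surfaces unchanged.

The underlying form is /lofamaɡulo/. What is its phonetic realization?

/l/ (word-initial): rule 2 targets it, but not word-finally → unchanged [l].
/o/ (between /l/ and /f/) fails the environment for rule 1, so it stays [o].
/f/ (between /o/ and /a/) occurs between two vowels → [v] by rule 3.
/a/ — between /f/ and /m/, before a voiced consonant — surfaces as [aː] (rule 1).
/m/ stays [m].
Rule 1 applies to /a/ (between /m/ and /ɡ/: before a voiced consonant) → [aː].
/ɡ/ (between /a/ and /u/) is unaffected → [ɡ].
/u/ — between /ɡ/ and /l/, before a voiced consonant — surfaces as [uː] (rule 1).
/l/ (between /u/ and /o/): rule 2 targets it, but not word-finally → unchanged [l].
/o/ (word-final): rule 1 targets it, but not before a voiced consonant → unchanged [o].

[lovaːmaːɡuːlo]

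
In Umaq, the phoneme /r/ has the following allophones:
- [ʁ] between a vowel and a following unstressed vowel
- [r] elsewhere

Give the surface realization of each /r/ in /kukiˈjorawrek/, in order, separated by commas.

[ʁ], [r]

Occurrence 1 (position 7): between a vowel and a following unstressed vowel → [ʁ].
Occurrence 2 (position 10): no conditioning environment matches → elsewhere allophone [r].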